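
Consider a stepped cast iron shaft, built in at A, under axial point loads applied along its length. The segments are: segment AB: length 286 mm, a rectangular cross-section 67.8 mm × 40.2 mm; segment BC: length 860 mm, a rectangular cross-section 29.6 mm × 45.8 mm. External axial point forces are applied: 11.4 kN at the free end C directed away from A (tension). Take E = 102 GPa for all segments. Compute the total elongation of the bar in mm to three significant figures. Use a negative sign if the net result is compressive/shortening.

Internal axial forces (sectioning from the free end, tension +): N_BC = 11.4 kN, N_AB = 11.4 kN.
A_AB = 2726 mm².
A_BC = 1356 mm².
δ_AB = 11400·286/(2726·102000) = 0.01173 mm
δ_BC = 11400·860/(1356·102000) = 0.0709 mm
δ = Σδ_i = 0.08263 mm.

0.0826 mm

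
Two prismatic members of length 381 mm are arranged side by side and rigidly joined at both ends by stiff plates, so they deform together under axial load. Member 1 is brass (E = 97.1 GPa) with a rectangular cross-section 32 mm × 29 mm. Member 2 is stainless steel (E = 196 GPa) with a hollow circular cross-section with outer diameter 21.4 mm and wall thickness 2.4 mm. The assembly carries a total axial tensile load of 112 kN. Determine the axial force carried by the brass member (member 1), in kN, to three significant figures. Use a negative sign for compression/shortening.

A_1 = 928 mm².
A_2 = 143.3 mm².
Equal strain + equilibrium ⇒ each member carries load in proportion to AE: A₁E₁ = 90110000 N, A₂E₂ = 28080000 N, ΣAE = 118200000 N.
F₁ = P·A₁E₁/ΣAE = 112000·90110000/118200000 = 85390 N.

85.4 kN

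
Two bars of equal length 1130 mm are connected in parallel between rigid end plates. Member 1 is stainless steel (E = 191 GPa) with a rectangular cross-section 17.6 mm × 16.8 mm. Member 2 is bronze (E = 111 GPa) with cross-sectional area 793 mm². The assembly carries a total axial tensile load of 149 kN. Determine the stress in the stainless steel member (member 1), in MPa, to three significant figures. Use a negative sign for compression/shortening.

197 MPa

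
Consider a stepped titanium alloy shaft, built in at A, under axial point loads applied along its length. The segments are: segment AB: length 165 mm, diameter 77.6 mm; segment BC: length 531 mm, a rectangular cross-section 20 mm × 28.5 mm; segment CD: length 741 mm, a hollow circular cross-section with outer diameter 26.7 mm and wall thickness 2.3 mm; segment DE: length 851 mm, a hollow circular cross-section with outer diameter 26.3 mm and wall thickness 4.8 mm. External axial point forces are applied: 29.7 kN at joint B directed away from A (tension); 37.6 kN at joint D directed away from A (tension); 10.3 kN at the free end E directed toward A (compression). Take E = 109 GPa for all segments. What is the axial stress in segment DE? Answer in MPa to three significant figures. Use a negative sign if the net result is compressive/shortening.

-31.8 MPa

Internal axial forces (sectioning from the free end, tension +): N_DE = -10.3 kN, N_CD = 27.3 kN, N_BC = 27.3 kN, N_AB = 57 kN.
A_DE = 324.2 mm².
σ_DE = N_DE/A_DE = -10300/324.2 = -31.77 MPa.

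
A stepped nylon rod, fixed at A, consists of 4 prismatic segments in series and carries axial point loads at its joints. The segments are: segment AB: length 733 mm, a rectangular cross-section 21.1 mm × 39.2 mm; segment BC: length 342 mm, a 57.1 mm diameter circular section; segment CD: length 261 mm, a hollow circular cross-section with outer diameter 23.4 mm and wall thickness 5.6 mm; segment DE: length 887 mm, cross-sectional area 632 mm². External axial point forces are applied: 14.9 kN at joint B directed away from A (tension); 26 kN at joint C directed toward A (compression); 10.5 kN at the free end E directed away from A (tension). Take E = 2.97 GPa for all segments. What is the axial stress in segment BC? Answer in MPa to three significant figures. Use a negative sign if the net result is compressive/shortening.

-6.05 MPa

Internal axial forces (sectioning from the free end, tension +): N_DE = 10.5 kN, N_CD = 10.5 kN, N_BC = -15.5 kN, N_AB = -0.6 kN.
A_BC = 2561 mm².
σ_BC = N_BC/A_BC = -15500/2561 = -6.053 MPa.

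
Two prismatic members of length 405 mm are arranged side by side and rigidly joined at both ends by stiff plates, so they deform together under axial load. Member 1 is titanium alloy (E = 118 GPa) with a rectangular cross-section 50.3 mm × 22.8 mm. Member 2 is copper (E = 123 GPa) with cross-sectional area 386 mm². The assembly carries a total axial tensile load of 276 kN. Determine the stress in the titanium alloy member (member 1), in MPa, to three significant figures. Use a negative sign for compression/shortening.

A_1 = 1147 mm².
Equal strain + equilibrium ⇒ each member carries load in proportion to AE: A₁E₁ = 135300000 N, A₂E₂ = 47480000 N, ΣAE = 182800000 N.
σ₁ = P·E₁/ΣAE = 276000·118000/182800000 = 178.2 MPa.

178 MPa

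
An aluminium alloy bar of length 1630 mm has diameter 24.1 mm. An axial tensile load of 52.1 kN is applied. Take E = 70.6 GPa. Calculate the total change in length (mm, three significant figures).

A = 456.2 mm².
δ_mech = NL/(AE) = 52100·1630/(456.2·70600) = 2.637 mm.

2.64 mm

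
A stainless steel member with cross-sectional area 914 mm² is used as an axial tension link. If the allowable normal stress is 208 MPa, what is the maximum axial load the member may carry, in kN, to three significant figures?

P_max = σ_allow · A = 208 · 914 = 190100 N = 190.1 kN.

190 kN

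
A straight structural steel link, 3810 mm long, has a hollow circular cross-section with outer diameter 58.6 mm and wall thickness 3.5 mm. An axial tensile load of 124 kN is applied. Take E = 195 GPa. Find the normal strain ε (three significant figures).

A = 605.9 mm².
σ = N/A = 204.7 MPa; ε = σ/E = 204.7/195000 = 1.050e-03.

0.00105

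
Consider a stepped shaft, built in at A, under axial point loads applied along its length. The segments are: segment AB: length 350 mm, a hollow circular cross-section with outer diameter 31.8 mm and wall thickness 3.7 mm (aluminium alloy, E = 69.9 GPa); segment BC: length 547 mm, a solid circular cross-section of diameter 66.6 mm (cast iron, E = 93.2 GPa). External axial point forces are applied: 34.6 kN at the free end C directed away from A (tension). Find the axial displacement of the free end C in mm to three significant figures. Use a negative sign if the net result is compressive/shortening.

Internal axial forces (sectioning from the free end, tension +): N_BC = 34.6 kN, N_AB = 34.6 kN.
A_AB = 326.6 mm².
A_BC = 3484 mm².
δ_AB = 34600·350/(326.6·69900) = 0.5304 mm
δ_BC = 34600·547/(3484·93200) = 0.05829 mm
δ = Σδ_i = 0.5887 mm.

0.589 mm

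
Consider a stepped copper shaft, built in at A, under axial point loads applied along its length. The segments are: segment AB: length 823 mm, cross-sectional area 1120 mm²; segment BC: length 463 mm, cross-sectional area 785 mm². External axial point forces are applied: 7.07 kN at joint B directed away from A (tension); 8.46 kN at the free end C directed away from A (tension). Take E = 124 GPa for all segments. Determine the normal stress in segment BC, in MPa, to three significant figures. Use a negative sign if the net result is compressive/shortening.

10.8 MPa

Internal axial forces (sectioning from the free end, tension +): N_BC = 8.46 kN, N_AB = 15.53 kN.
σ_BC = N_BC/A_BC = 8460/785 = 10.78 MPa.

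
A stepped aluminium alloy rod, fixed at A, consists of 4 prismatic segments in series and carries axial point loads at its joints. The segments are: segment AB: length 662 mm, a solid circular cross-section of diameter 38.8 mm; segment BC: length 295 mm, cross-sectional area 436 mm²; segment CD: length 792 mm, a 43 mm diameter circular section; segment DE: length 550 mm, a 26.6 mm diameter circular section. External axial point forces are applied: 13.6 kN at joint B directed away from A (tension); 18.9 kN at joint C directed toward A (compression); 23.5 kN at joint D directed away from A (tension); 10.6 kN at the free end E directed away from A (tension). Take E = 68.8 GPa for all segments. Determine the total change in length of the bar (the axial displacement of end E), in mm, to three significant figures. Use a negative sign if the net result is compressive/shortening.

0.807 mm

Internal axial forces (sectioning from the free end, tension +): N_DE = 10.6 kN, N_CD = 34.1 kN, N_BC = 15.2 kN, N_AB = 28.8 kN.
A_AB = 1182 mm².
A_CD = 1452 mm².
A_DE = 555.7 mm².
δ_AB = 28800·662/(1182·68800) = 0.2344 mm
δ_BC = 15200·295/(436·68800) = 0.1495 mm
δ_CD = 34100·792/(1452·68800) = 0.2703 mm
δ_DE = 10600·550/(555.7·68800) = 0.1525 mm
δ = Σδ_i = 0.8067 mm.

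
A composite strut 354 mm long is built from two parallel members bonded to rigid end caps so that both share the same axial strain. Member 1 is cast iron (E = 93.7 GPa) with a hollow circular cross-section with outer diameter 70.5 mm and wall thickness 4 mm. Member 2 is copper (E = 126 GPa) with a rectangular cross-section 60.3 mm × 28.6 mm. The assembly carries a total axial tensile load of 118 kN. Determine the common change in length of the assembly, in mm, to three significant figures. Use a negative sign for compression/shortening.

0.141 mm

A_1 = 835.7 mm².
A_2 = 1725 mm².
Equal strain + equilibrium ⇒ each member carries load in proportion to AE: A₁E₁ = 78300000 N, A₂E₂ = 217300000 N, ΣAE = 295600000 N.
δ = PL/ΣAE = 118000·354/295600000 = 0.1413 mm.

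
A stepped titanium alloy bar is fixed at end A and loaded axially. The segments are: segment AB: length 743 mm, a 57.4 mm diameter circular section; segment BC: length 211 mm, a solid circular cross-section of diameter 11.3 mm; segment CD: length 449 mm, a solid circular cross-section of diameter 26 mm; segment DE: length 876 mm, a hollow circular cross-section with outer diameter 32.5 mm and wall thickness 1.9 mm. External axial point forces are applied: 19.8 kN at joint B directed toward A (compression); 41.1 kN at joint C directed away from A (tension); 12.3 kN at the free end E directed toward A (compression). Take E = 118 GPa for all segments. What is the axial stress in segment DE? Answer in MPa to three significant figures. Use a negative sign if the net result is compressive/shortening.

-67.3 MPa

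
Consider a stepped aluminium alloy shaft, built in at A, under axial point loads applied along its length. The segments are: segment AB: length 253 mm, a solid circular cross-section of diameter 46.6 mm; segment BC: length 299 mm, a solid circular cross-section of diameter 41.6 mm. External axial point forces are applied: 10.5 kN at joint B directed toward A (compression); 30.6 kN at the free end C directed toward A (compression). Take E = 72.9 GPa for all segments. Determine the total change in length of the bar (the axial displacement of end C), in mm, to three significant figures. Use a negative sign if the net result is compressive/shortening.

Internal axial forces (sectioning from the free end, tension +): N_BC = -30.6 kN, N_AB = -41.1 kN.
A_AB = 1706 mm².
A_BC = 1359 mm².
δ_AB = -41100·253/(1706·72900) = -0.08363 mm
δ_BC = -30600·299/(1359·72900) = -0.09234 mm
δ = Σδ_i = -0.176 mm.

-0.176 mm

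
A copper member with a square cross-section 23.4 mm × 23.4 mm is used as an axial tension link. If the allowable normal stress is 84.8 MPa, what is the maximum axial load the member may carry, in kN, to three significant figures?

A = 547.6 mm².
P_max = σ_allow · A = 84.8 · 547.6 = 46430 N = 46.43 kN.

46.4 kN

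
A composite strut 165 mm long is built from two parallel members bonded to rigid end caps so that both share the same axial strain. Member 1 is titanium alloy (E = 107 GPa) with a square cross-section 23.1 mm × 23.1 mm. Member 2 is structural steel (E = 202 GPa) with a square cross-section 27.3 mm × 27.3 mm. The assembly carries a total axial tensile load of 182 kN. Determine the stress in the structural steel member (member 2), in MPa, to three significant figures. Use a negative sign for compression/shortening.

177 MPa

A_1 = 533.6 mm².
A_2 = 745.3 mm².
Equal strain + equilibrium ⇒ each member carries load in proportion to AE: A₁E₁ = 57100000 N, A₂E₂ = 150500000 N, ΣAE = 207600000 N.
σ₂ = P·E₂/ΣAE = 182000·202000/207600000 = 177.1 MPa.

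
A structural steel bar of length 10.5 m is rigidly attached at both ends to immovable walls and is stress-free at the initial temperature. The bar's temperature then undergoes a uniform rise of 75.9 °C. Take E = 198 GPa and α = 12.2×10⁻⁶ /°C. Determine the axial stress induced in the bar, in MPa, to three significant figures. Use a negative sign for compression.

-183 MPa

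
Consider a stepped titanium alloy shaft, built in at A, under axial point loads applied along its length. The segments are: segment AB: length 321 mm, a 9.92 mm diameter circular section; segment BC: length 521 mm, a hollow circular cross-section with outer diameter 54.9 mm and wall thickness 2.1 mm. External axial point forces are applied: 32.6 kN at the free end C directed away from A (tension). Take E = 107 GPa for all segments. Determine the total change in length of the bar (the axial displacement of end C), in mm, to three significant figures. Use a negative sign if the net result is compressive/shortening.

Internal axial forces (sectioning from the free end, tension +): N_BC = 32.6 kN, N_AB = 32.6 kN.
A_AB = 77.29 mm².
A_BC = 348.3 mm².
δ_AB = 32600·321/(77.29·107000) = 1.265 mm
δ_BC = 32600·521/(348.3·107000) = 0.4557 mm
δ = Σδ_i = 1.721 mm.

1.72 mm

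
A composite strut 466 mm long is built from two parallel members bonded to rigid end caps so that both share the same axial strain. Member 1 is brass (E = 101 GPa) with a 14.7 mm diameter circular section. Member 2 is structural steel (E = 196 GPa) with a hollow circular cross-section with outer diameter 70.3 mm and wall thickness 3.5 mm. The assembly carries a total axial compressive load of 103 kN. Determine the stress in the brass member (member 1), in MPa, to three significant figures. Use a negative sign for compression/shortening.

-64.6 MPa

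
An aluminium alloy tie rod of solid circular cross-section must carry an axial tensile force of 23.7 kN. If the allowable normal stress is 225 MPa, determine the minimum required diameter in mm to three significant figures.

11.6 mm

Required area A ≥ P/σ_allow = 23700/225 = 105.3 mm².
For a solid circular section, d ≥ √(4A/π) = 11.58 mm.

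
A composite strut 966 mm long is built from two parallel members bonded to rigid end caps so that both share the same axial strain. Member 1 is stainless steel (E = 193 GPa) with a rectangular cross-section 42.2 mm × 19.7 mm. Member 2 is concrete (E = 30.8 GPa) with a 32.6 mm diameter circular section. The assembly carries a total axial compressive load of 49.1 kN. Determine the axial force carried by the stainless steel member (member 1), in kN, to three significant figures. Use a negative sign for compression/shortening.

A_1 = 831.3 mm².
A_2 = 834.7 mm².
Equal strain + equilibrium ⇒ each member carries load in proportion to AE: A₁E₁ = 160400000 N, A₂E₂ = 25710000 N, ΣAE = 186200000 N.
F₁ = P·A₁E₁/ΣAE = -49100·160400000/186200000 = -42320 N.

-42.3 kN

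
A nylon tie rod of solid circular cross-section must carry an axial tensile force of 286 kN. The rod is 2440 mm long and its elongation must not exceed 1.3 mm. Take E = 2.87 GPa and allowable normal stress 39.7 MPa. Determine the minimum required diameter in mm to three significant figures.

Required area A ≥ P/σ_allow = 286000/39.7 = 7204 mm².
For a solid circular section, d ≥ √(4A/π) = 95.77 mm.
Elongation limit: A ≥ PL/(Eδ_allow) = 286000·2440/(2870·1.3) = 187000 mm² ⇒ d ≥ 488 mm.
The elongation limit governs.

488 mm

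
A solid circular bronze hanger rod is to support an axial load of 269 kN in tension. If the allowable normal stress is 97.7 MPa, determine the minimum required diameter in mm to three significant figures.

Required area A ≥ P/σ_allow = 269000/97.7 = 2753 mm².
For a solid circular section, d ≥ √(4A/π) = 59.21 mm.

59.2 mm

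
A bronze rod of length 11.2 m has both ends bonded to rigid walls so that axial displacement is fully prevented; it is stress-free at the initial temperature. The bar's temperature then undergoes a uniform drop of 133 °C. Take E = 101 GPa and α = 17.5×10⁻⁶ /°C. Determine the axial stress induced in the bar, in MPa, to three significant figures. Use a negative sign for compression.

235 MPa

Free thermal expansion αLΔT = 17.5e-6 · 11200 · -133 = -26.07 mm.
The walls impose strain ε = −(-26.07)/11200 = 2.3275e-03; σ = Eε = 101000 · 2.3275e-03 = 235.1 MPa.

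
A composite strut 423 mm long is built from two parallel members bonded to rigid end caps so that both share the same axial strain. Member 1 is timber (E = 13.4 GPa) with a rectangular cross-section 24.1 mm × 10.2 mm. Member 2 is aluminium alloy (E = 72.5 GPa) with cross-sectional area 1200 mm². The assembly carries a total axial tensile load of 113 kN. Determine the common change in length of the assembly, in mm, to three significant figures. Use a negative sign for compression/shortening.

0.529 mm

A_1 = 245.8 mm².
Equal strain + equilibrium ⇒ each member carries load in proportion to AE: A₁E₁ = 3294000 N, A₂E₂ = 87000000 N, ΣAE = 90290000 N.
δ = PL/ΣAE = 113000·423/90290000 = 0.5294 mm.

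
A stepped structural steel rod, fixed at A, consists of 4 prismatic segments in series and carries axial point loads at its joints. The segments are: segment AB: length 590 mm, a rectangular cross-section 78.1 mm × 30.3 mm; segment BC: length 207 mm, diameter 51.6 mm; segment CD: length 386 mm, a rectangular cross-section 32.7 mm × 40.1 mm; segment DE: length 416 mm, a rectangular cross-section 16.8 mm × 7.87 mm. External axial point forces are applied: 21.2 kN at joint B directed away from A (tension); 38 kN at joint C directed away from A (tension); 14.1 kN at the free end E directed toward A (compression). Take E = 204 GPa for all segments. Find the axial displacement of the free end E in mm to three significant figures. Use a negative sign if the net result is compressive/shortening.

-0.171 mm

Internal axial forces (sectioning from the free end, tension +): N_DE = -14.1 kN, N_CD = -14.1 kN, N_BC = 23.9 kN, N_AB = 45.1 kN.
A_AB = 2366 mm².
A_BC = 2091 mm².
A_CD = 1311 mm².
A_DE = 132.2 mm².
δ_AB = 45100·590/(2366·204000) = 0.05512 mm
δ_BC = 23900·207/(2091·204000) = 0.0116 mm
δ_CD = -14100·386/(1311·204000) = -0.02035 mm
δ_DE = -14100·416/(132.2·204000) = -0.2175 mm
δ = Σδ_i = -0.1711 mm.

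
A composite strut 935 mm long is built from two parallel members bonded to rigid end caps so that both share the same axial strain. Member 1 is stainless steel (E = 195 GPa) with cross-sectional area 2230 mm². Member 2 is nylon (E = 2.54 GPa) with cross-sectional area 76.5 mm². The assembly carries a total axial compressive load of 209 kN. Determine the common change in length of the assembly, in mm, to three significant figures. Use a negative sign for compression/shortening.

Equal strain + equilibrium ⇒ each member carries load in proportion to AE: A₁E₁ = 434800000 N, A₂E₂ = 194300 N, ΣAE = 435000000 N.
δ = PL/ΣAE = -209000·935/435000000 = -0.4492 mm.

-0.449 mm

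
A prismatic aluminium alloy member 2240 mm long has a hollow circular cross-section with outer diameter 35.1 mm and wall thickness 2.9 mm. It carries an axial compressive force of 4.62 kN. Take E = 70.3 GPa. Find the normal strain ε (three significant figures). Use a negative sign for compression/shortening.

A = 293.4 mm².
σ = N/A = -15.75 MPa; ε = σ/E = -15.75/70300 = -2.240e-04.

-2.24e-04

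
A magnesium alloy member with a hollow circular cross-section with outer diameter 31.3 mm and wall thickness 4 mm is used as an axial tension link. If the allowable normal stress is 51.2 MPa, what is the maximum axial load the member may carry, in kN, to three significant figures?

17.6 kN

A = 343.1 mm².
P_max = σ_allow · A = 51.2 · 343.1 = 17560 N = 17.56 kN.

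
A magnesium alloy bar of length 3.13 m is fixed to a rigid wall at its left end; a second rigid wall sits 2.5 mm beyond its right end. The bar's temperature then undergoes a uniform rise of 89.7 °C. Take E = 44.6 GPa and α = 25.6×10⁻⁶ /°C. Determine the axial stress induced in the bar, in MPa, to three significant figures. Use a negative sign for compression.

Free thermal expansion αLΔT = 25.6e-6 · 3130 · 89.7 = 7.187 mm.
The walls engage after the gap closes; constrained expansion = 7.187 − 2.5 = 4.687 mm.
The walls impose strain ε = −(4.687)/3130 = -1.4976e-03; σ = Eε = 44600 · -1.4976e-03 = -66.79 MPa.

-66.8 MPa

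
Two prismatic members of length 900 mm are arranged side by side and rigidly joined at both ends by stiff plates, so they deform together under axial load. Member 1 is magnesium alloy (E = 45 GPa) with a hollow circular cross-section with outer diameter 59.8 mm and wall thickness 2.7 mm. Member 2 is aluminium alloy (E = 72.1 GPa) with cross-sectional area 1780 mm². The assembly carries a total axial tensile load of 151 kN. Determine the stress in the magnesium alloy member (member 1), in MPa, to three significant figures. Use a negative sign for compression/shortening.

A_1 = 484.3 mm².
Equal strain + equilibrium ⇒ each member carries load in proportion to AE: A₁E₁ = 21800000 N, A₂E₂ = 128300000 N, ΣAE = 150100000 N.
σ₁ = P·E₁/ΣAE = 151000·45000/150100000 = 45.26 MPa.

45.3 MPa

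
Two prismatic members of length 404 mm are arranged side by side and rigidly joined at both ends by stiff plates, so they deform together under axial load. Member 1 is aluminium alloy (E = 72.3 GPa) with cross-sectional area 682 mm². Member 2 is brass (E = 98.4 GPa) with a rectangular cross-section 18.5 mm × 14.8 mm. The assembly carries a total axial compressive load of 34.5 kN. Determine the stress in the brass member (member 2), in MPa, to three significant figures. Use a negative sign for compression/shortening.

A_2 = 273.8 mm².
Equal strain + equilibrium ⇒ each member carries load in proportion to AE: A₁E₁ = 49310000 N, A₂E₂ = 26940000 N, ΣAE = 76250000 N.
σ₂ = P·E₂/ΣAE = -34500·98400/76250000 = -44.52 MPa.

-44.5 MPa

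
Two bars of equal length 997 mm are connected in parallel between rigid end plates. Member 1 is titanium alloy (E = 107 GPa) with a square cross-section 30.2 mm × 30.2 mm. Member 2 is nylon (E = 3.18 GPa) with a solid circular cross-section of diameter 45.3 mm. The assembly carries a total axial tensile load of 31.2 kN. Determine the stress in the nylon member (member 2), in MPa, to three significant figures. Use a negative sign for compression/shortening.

0.966 MPa

A_1 = 912 mm².
A_2 = 1612 mm².
Equal strain + equilibrium ⇒ each member carries load in proportion to AE: A₁E₁ = 97590000 N, A₂E₂ = 5125000 N, ΣAE = 102700000 N.
σ₂ = P·E₂/ΣAE = 31200·3180/102700000 = 0.9659 MPa.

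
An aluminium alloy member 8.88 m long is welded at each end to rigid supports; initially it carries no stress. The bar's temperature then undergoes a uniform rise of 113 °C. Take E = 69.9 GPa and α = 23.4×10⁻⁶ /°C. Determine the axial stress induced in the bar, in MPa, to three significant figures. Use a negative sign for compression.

-185 MPa

Free thermal expansion αLΔT = 23.4e-6 · 8880 · 113 = 23.48 mm.
The walls impose strain ε = −(23.48)/8880 = -2.6442e-03; σ = Eε = 69900 · -2.6442e-03 = -184.8 MPa.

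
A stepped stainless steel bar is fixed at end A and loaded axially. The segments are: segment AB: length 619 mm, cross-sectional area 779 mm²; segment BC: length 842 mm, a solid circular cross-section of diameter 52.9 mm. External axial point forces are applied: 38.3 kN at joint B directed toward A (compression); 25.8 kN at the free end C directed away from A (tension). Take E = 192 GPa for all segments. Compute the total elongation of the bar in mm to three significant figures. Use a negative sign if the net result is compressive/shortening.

-2.53e-04 mm

Internal axial forces (sectioning from the free end, tension +): N_BC = 25.8 kN, N_AB = -12.5 kN.
A_BC = 2198 mm².
δ_AB = -12500·619/(779·192000) = -0.05173 mm
δ_BC = 25800·842/(2198·192000) = 0.05148 mm
δ = Σδ_i = -0.0002534 mm.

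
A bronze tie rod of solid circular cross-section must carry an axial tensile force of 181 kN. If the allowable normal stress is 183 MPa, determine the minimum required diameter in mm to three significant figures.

Required area A ≥ P/σ_allow = 181000/183 = 989.1 mm².
For a solid circular section, d ≥ √(4A/π) = 35.49 mm.

35.5 mm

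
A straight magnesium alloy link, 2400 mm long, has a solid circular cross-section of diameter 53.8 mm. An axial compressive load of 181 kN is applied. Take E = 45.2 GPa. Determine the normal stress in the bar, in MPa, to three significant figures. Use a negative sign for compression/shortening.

A = 2273 mm².
σ = N/A = -181000/2273 = -79.62 MPa.

-79.6 MPa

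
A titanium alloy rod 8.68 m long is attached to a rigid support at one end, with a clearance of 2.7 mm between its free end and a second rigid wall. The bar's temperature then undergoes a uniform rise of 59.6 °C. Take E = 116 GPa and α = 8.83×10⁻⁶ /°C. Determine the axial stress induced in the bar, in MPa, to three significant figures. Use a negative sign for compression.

-25.0 MPa

Free thermal expansion αLΔT = 8.83e-6 · 8680 · 59.6 = 4.568 mm.
The walls engage after the gap closes; constrained expansion = 4.568 − 2.7 = 1.868 mm.
The walls impose strain ε = −(1.868)/8680 = -2.1521e-04; σ = Eε = 116000 · -2.1521e-04 = -24.96 MPa.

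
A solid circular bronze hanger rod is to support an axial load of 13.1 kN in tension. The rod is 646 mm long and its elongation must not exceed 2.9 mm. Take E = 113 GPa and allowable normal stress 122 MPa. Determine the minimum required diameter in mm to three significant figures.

11.7 mm

Required area A ≥ P/σ_allow = 13100/122 = 107.4 mm².
For a solid circular section, d ≥ √(4A/π) = 11.69 mm.
Elongation limit: A ≥ PL/(Eδ_allow) = 13100·646/(113000·2.9) = 25.82 mm² ⇒ d ≥ 5.734 mm.
The stress limit governs.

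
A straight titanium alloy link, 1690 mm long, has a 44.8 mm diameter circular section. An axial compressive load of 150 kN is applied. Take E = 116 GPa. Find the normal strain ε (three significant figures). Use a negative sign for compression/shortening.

A = 1576 mm².
σ = N/A = -95.16 MPa; ε = σ/E = -95.16/116000 = -8.203e-04.

-8.20e-04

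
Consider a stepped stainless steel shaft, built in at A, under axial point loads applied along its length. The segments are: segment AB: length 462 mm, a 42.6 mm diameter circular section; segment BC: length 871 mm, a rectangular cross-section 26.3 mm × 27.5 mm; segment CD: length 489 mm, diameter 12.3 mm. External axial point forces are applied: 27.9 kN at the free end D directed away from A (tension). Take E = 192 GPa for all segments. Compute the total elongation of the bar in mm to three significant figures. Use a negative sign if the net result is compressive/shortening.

0.820 mm

Internal axial forces (sectioning from the free end, tension +): N_CD = 27.9 kN, N_BC = 27.9 kN, N_AB = 27.9 kN.
A_AB = 1425 mm².
A_BC = 723.2 mm².
A_CD = 118.8 mm².
δ_AB = 27900·462/(1425·192000) = 0.0471 mm
δ_BC = 27900·871/(723.2·192000) = 0.175 mm
δ_CD = 27900·489/(118.8·192000) = 0.598 mm
δ = Σδ_i = 0.8201 mm.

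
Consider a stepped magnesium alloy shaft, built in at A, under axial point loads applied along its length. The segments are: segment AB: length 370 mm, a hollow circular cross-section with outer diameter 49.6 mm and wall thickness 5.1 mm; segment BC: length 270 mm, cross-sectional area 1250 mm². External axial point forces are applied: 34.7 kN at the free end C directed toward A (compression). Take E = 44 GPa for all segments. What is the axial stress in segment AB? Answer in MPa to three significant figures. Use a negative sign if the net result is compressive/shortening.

-48.7 MPa

Internal axial forces (sectioning from the free end, tension +): N_BC = -34.7 kN, N_AB = -34.7 kN.
A_AB = 713 mm².
σ_AB = N_AB/A_AB = -34700/713 = -48.67 MPa.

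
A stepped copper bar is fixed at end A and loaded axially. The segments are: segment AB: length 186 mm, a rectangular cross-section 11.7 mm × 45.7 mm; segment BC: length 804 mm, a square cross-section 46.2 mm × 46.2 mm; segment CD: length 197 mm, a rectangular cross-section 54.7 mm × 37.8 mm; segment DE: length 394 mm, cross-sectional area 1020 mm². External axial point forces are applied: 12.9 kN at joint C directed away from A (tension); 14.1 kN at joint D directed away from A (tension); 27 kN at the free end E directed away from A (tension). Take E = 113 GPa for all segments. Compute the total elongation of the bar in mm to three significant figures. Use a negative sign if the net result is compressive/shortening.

Internal axial forces (sectioning from the free end, tension +): N_DE = 27 kN, N_CD = 41.1 kN, N_BC = 54 kN, N_AB = 54 kN.
A_AB = 534.7 mm².
A_BC = 2134 mm².
A_CD = 2068 mm².
δ_AB = 54000·186/(534.7·113000) = 0.1662 mm
δ_BC = 54000·804/(2134·113000) = 0.18 mm
δ_CD = 41100·197/(2068·113000) = 0.03465 mm
δ_DE = 27000·394/(1020·113000) = 0.0923 mm
δ = Σδ_i = 0.4732 mm.

0.473 mm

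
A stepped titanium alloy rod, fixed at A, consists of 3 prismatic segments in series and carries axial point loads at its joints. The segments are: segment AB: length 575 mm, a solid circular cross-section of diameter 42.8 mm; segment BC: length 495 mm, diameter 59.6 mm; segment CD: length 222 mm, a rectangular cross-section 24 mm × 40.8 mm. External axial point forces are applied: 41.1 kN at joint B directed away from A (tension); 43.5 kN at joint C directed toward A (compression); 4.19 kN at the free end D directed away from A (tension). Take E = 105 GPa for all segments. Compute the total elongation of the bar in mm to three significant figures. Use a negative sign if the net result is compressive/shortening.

-0.0506 mm

Internal axial forces (sectioning from the free end, tension +): N_CD = 4.19 kN, N_BC = -39.31 kN, N_AB = 1.79 kN.
A_AB = 1439 mm².
A_BC = 2790 mm².
A_CD = 979.2 mm².
δ_AB = 1790·575/(1439·105000) = 0.006813 mm
δ_BC = -39310·495/(2790·105000) = -0.06643 mm
δ_CD = 4190·222/(979.2·105000) = 0.009047 mm
δ = Σδ_i = -0.05057 mm.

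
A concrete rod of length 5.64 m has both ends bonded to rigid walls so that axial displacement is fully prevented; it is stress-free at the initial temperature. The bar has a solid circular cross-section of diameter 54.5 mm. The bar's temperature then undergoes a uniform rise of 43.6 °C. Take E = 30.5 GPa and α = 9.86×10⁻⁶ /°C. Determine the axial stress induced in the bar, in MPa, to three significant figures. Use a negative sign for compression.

-13.1 MPa

Free thermal expansion αLΔT = 9.86e-6 · 5640 · 43.6 = 2.425 mm.
The walls impose strain ε = −(2.425)/5640 = -4.2990e-04; σ = Eε = 30500 · -4.2990e-04 = -13.11 MPa.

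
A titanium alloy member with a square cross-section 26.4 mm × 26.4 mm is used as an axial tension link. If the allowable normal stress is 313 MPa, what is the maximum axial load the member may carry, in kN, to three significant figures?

A = 697 mm².
P_max = σ_allow · A = 313 · 697 = 218100 N = 218.1 kN.

218 kN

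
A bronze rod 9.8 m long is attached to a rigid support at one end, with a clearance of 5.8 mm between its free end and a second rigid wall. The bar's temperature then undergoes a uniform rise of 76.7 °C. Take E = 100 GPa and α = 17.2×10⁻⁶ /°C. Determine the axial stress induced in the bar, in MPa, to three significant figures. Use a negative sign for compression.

Free thermal expansion αLΔT = 17.2e-6 · 9800 · 76.7 = 12.93 mm.
The walls engage after the gap closes; constrained expansion = 12.93 − 5.8 = 7.129 mm.
The walls impose strain ε = −(7.129)/9800 = -7.2740e-04; σ = Eε = 100000 · -7.2740e-04 = -72.74 MPa.

-72.7 MPa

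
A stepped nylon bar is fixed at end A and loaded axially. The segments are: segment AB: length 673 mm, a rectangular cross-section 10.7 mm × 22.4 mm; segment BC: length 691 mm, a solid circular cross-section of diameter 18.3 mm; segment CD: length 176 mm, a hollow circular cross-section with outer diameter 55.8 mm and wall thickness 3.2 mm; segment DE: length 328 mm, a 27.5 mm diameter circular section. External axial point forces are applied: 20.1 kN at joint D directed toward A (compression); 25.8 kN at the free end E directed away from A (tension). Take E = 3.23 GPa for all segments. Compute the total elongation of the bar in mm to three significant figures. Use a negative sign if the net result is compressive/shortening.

Internal axial forces (sectioning from the free end, tension +): N_DE = 25.8 kN, N_CD = 5.7 kN, N_BC = 5.7 kN, N_AB = 5.7 kN.
A_AB = 239.7 mm².
A_BC = 263 mm².
A_CD = 528.8 mm².
A_DE = 594 mm².
δ_AB = 5700·673/(239.7·3230) = 4.955 mm
δ_BC = 5700·691/(263·3230) = 4.636 mm
δ_CD = 5700·176/(528.8·3230) = 0.5874 mm
δ_DE = 25800·328/(594·3230) = 4.411 mm
δ = Σδ_i = 14.59 mm.

14.6 mm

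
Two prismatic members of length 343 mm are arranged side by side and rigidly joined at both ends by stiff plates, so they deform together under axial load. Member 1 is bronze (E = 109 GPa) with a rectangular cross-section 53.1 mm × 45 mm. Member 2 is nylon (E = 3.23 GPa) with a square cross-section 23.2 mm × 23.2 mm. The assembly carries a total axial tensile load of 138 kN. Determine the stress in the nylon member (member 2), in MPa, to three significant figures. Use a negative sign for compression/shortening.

1.70 MPa

A_1 = 2390 mm².
A_2 = 538.2 mm².
Equal strain + equilibrium ⇒ each member carries load in proportion to AE: A₁E₁ = 260500000 N, A₂E₂ = 1739000 N, ΣAE = 262200000 N.
σ₂ = P·E₂/ΣAE = 138000·3230/262200000 = 1.7 MPa.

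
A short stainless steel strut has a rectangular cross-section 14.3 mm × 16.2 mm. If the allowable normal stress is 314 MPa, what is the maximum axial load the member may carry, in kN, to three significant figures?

72.7 kN

A = 231.7 mm².
P_max = σ_allow · A = 314 · 231.7 = 72740 N = 72.74 kN.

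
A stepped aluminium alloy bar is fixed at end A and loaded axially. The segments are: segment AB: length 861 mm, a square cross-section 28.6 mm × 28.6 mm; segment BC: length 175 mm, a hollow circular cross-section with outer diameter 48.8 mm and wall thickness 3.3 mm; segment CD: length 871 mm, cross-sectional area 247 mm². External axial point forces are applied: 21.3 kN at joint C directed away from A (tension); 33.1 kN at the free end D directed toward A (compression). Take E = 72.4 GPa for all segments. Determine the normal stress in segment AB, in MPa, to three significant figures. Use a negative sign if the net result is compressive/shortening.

Internal axial forces (sectioning from the free end, tension +): N_CD = -33.1 kN, N_BC = -11.8 kN, N_AB = -11.8 kN.
A_AB = 818 mm².
σ_AB = N_AB/A_AB = -11800/818 = -14.43 MPa.

-14.4 MPa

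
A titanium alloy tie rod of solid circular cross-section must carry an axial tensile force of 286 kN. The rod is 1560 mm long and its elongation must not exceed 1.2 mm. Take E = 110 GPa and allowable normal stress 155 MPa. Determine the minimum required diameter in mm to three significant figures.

65.6 mm

Required area A ≥ P/σ_allow = 286000/155 = 1845 mm².
For a solid circular section, d ≥ √(4A/π) = 48.47 mm.
Elongation limit: A ≥ PL/(Eδ_allow) = 286000·1560/(110000·1.2) = 3380 mm² ⇒ d ≥ 65.6 mm.
The elongation limit governs.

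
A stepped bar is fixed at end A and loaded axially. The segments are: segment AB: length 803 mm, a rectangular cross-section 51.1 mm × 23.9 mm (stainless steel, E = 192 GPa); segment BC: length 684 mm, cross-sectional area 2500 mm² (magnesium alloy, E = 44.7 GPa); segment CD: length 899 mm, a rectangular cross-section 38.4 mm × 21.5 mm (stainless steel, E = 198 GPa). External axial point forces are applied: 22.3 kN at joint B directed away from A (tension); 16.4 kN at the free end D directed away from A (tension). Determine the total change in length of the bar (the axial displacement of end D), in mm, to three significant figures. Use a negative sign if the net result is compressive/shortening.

Internal axial forces (sectioning from the free end, tension +): N_CD = 16.4 kN, N_BC = 16.4 kN, N_AB = 38.7 kN.
A_AB = 1221 mm².
A_CD = 825.6 mm².
δ_AB = 38700·803/(1221·192000) = 0.1325 mm
δ_BC = 16400·684/(2500·44700) = 0.1004 mm
δ_CD = 16400·899/(825.6·198000) = 0.09019 mm
δ = Σδ_i = 0.3231 mm.

0.323 mm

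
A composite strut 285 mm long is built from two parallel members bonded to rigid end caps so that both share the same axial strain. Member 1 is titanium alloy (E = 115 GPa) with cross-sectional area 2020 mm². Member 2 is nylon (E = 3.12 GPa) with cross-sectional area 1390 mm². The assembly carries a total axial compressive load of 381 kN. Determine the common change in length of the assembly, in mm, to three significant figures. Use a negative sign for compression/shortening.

-0.459 mm

Equal strain + equilibrium ⇒ each member carries load in proportion to AE: A₁E₁ = 232300000 N, A₂E₂ = 4337000 N, ΣAE = 236600000 N.
δ = PL/ΣAE = -381000·285/236600000 = -0.4589 mm.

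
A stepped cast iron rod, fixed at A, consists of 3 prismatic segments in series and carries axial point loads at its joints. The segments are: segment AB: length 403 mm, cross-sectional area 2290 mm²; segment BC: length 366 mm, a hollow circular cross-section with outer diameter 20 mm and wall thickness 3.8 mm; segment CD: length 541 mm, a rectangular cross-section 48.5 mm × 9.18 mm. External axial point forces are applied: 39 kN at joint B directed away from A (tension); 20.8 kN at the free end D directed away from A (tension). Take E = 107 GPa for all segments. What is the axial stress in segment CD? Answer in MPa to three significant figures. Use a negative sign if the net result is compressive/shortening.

Internal axial forces (sectioning from the free end, tension +): N_CD = 20.8 kN, N_BC = 20.8 kN, N_AB = 59.8 kN.
A_CD = 445.2 mm².
σ_CD = N_CD/A_CD = 20800/445.2 = 46.72 MPa.

46.7 MPa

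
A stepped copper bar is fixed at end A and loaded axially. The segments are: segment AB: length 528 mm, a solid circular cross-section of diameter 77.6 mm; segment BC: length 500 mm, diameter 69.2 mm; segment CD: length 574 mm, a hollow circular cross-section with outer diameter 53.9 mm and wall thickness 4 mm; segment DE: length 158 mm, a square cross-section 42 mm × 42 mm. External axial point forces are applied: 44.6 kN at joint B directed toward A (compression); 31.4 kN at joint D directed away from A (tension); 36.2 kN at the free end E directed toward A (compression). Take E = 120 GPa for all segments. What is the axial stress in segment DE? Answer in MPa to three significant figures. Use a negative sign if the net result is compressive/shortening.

-20.5 MPa

Internal axial forces (sectioning from the free end, tension +): N_DE = -36.2 kN, N_CD = -4.8 kN, N_BC = -4.8 kN, N_AB = -49.4 kN.
A_DE = 1764 mm².
σ_DE = N_DE/A_DE = -36200/1764 = -20.52 MPa.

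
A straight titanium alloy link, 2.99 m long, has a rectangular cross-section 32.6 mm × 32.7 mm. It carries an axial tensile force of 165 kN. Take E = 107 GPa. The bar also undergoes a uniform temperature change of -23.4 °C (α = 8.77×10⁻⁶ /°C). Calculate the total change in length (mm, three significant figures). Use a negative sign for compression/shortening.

A = 1066 mm².
δ_mech = NL/(AE) = 165000·2990/(1066·107000) = 4.325 mm.
δ_thermal = αLΔT = 8.77e-6·2990·-23.4 = -0.6136 mm.
δ = δ_mech + δ_thermal = 3.712 mm.

3.71 mm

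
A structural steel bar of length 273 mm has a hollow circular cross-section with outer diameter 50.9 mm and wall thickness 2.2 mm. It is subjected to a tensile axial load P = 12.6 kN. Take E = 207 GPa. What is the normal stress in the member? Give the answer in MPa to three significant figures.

37.4 MPa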